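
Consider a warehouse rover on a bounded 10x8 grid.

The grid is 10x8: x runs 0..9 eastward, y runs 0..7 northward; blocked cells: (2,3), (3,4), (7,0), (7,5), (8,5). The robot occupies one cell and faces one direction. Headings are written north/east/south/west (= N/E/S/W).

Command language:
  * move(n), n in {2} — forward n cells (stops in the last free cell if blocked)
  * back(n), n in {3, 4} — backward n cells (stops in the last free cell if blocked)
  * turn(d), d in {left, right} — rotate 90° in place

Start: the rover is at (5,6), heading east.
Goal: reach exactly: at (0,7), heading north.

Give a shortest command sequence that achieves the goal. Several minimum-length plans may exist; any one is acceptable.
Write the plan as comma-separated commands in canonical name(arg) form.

from: at (5,6), heading east
[1] after back(4): at (1,6), heading east
[2] after back(4): at (0,6), heading east
[3] after turn(left): at (0,6), heading north
[4] after move(2): at (0,7), heading north
no 3-step plan works, so 4 is optimal.

back(4), back(4), turn(left), move(2)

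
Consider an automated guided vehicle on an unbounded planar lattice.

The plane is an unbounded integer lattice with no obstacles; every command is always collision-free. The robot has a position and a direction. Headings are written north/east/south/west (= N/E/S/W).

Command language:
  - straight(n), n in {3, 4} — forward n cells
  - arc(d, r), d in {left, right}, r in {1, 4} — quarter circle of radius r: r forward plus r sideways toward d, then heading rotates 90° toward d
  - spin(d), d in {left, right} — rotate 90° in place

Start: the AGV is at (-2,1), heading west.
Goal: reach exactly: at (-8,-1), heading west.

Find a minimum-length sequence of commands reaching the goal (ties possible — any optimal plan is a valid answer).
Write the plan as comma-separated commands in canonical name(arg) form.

start: at (-2,1), heading west
1. arc(left, 1) → at (-3,0), heading south
2. arc(right, 1) → at (-4,-1), heading west
3. straight(4) → at (-8,-1), heading west
shorter routes all fall short; 3 is best.

arc(left, 1), arc(right, 1), straight(4)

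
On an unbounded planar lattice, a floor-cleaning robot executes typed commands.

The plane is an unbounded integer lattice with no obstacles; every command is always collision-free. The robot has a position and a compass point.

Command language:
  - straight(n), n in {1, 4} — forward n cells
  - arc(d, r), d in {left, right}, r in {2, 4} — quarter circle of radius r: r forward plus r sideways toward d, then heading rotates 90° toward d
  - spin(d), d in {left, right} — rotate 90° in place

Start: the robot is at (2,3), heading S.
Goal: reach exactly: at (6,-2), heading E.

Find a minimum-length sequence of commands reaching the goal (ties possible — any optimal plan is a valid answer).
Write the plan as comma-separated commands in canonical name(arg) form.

straight(1), arc(left, 4)

start: at (2,3), heading S
[1] after straight(1): at (2,2), heading S
[2] after arc(left, 4): at (6,-2), heading E
minimal: 2 command(s), checked below 2.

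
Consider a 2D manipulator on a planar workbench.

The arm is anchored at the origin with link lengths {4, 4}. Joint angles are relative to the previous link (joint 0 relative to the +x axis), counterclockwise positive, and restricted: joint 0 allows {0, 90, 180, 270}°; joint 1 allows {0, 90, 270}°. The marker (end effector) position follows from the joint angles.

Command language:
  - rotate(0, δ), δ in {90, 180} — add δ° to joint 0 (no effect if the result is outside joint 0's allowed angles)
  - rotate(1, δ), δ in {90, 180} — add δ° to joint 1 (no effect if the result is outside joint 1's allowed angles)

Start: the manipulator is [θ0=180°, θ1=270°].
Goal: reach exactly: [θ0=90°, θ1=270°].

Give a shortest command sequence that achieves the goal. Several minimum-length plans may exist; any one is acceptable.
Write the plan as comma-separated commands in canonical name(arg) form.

start: [θ0=180°, θ1=270°]
t=1 rotate(0, 180) ⇒ [θ0=0°, θ1=270°]
t=2 rotate(0, 90) ⇒ [θ0=90°, θ1=270°]
no 1-step plan works, so 2 is optimal.

rotate(0, 180), rotate(0, 90)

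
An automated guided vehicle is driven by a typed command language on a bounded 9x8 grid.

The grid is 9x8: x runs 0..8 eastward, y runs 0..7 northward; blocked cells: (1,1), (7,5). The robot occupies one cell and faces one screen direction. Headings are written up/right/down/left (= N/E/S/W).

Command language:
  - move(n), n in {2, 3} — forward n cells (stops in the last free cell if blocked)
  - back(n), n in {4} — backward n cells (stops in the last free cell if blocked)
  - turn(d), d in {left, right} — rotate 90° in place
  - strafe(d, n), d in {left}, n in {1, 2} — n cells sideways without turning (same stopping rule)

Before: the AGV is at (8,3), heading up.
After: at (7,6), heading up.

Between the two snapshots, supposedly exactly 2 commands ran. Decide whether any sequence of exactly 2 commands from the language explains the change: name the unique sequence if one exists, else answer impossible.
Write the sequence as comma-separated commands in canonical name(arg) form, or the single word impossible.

key: still facing N at the end — nothing in the sequence rotates
t0: at (8,3), heading up
t=1 move(3) ⇒ at (8,6), heading up
t=2 strafe(left, 1) ⇒ at (7,6), heading up
all 49 alternatives checked — unique.

move(3), strafe(left, 1)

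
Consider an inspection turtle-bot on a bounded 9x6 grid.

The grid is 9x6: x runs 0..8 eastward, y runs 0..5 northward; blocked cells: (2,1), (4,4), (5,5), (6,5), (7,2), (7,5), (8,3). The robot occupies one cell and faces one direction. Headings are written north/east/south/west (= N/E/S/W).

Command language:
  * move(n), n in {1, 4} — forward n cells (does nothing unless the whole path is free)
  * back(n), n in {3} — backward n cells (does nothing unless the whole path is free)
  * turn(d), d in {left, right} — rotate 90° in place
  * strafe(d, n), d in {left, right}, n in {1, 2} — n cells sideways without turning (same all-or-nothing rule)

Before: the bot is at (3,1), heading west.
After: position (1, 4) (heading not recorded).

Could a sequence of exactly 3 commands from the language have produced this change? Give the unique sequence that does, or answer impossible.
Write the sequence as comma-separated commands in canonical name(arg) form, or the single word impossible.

key: order matters: swapping turn(left) and strafe(right, 2) lands elsewhere
initial: at (3,1), heading west
t=1 turn(left) ⇒ at (3,1), heading south
t=2 back(3) ⇒ at (3,4), heading south
t=3 strafe(right, 2) ⇒ at (1,4), heading south
no rival 3-sequence matches.

turn(left), back(3), strafe(right, 2)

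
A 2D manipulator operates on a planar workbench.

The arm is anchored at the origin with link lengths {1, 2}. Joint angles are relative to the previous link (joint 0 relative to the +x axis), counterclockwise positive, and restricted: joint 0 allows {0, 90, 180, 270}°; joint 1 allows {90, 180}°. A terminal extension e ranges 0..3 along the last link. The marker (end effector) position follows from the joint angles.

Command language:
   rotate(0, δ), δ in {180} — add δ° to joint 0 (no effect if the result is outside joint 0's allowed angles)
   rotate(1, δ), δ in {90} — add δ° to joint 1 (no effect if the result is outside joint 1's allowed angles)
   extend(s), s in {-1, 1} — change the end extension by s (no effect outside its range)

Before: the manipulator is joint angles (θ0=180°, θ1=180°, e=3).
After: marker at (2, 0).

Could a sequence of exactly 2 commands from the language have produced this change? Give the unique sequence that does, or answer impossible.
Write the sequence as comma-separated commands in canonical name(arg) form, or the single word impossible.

extend(-1), extend(-1)

begin: joint angles (θ0=180°, θ1=180°, e=3)
[1] after extend(-1): joint angles (θ0=180°, θ1=180°, e=2)
[2] after extend(-1): joint angles (θ0=180°, θ1=180°, e=1)
uniquely the one of 16 2-step routes that fits.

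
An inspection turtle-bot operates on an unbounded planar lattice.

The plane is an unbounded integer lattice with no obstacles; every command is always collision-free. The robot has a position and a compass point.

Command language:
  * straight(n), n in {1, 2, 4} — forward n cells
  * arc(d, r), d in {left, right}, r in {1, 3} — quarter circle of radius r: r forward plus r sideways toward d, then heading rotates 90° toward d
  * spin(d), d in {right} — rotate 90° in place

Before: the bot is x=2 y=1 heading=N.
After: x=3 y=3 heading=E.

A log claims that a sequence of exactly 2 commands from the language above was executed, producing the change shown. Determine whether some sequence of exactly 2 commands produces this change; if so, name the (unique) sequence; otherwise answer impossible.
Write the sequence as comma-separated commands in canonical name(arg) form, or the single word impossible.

straight(1), arc(right, 1)

key: running arc(right, 1) before straight(1) would end elsewhere — order is forced
t0: x=2 y=1 heading=N
step 1 (straight(1)): x=2 y=2 heading=N
step 2 (arc(right, 1)): x=3 y=3 heading=E
all 64 alternatives checked — unique.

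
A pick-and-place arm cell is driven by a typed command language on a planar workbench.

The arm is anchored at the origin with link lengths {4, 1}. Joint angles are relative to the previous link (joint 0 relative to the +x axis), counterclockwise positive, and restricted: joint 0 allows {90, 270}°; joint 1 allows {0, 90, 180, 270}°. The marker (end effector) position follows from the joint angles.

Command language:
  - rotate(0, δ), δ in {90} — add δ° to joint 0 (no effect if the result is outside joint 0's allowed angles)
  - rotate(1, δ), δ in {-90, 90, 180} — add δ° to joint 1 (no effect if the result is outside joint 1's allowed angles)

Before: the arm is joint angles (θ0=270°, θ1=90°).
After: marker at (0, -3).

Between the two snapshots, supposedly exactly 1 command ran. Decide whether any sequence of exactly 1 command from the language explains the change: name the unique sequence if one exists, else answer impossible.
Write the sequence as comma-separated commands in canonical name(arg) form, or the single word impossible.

from: joint angles (θ0=270°, θ1=90°)
t=1 rotate(1, 90) ⇒ joint angles (θ0=270°, θ1=180°)
no rival 1-sequence matches.

rotate(1, 90)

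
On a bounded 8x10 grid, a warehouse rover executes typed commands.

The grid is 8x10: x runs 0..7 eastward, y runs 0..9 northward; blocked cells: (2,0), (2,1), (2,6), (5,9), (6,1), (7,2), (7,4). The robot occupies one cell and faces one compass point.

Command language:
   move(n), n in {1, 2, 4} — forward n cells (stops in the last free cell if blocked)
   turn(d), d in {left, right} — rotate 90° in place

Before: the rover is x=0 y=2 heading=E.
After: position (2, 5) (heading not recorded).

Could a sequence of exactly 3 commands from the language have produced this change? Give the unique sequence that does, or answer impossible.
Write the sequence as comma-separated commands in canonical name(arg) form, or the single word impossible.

key: move(4) is stopped early by the blocked cell at (2,6)
start: x=0 y=2 heading=E
step 1 (move(2)): x=2 y=2 heading=E
step 2 (turn(left)): x=2 y=2 heading=N
step 3 (move(4)): x=2 y=5 heading=N
all 125 alternatives checked — unique.

move(2), turn(left), move(4)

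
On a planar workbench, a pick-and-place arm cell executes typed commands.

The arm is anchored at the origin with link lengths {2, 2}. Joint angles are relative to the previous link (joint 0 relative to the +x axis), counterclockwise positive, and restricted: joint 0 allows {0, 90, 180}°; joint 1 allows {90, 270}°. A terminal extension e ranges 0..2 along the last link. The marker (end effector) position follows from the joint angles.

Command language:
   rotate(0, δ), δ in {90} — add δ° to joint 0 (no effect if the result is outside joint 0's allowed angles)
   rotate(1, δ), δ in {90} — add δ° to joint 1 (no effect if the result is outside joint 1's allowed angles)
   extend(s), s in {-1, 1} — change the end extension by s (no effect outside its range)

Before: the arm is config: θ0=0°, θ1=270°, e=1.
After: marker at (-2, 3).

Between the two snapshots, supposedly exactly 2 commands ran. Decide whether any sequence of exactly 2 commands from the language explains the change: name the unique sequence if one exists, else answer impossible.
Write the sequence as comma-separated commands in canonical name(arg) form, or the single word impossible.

initial: config: θ0=0°, θ1=270°, e=1
1. rotate(0, 90) → config: θ0=90°, θ1=270°, e=1
2. rotate(0, 90) → config: θ0=180°, θ1=270°, e=1
no rival 2-sequence matches.

rotate(0, 90), rotate(0, 90)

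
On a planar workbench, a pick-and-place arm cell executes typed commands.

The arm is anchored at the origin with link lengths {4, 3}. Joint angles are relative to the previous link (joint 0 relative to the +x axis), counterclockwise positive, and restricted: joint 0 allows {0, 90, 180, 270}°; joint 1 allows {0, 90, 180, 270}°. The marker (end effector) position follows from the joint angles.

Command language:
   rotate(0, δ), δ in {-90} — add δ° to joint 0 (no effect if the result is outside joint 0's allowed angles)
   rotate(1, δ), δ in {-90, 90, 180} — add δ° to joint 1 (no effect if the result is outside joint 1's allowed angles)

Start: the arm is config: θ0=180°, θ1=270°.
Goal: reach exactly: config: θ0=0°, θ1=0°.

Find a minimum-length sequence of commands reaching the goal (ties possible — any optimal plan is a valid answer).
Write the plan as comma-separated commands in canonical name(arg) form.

rotate(1, 90), rotate(0, -90), rotate(0, -90)

initial: config: θ0=180°, θ1=270°
[1] after rotate(1, 90): config: θ0=180°, θ1=0°
[2] after rotate(0, -90): config: θ0=90°, θ1=0°
[3] after rotate(0, -90): config: θ0=0°, θ1=0°
nothing shorter than 3 reaches the goal.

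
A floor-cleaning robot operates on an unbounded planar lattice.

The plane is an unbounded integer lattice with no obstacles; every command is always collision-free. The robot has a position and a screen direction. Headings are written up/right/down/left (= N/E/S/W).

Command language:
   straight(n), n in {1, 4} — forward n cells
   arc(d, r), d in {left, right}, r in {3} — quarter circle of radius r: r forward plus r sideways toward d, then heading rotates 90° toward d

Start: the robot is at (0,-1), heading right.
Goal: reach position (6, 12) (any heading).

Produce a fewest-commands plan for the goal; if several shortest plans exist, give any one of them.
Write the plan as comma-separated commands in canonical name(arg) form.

arc(left, 3), straight(1), arc(right, 3), arc(left, 3), arc(left, 3)

start: at (0,-1), heading right
1. arc(left, 3) → at (3,2), heading up
2. straight(1) → at (3,3), heading up
3. arc(right, 3) → at (6,6), heading right
4. arc(left, 3) → at (9,9), heading up
5. arc(left, 3) → at (6,12), heading left
shorter routes all fall short; 5 is best.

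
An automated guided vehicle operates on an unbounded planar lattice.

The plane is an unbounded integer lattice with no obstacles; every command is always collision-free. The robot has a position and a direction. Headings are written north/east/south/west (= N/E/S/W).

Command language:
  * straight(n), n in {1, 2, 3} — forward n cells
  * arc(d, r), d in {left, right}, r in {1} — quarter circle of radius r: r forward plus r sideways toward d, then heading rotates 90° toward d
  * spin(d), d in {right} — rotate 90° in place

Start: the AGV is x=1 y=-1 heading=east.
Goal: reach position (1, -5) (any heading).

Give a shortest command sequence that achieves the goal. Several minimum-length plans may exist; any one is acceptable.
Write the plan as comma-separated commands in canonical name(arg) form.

initial: x=1 y=-1 heading=east
[1] after arc(right, 1): x=2 y=-2 heading=south
[2] after straight(2): x=2 y=-4 heading=south
[3] after arc(right, 1): x=1 y=-5 heading=west
no 2-step plan works, so 3 is optimal.

arc(right, 1), straight(2), arc(right, 1)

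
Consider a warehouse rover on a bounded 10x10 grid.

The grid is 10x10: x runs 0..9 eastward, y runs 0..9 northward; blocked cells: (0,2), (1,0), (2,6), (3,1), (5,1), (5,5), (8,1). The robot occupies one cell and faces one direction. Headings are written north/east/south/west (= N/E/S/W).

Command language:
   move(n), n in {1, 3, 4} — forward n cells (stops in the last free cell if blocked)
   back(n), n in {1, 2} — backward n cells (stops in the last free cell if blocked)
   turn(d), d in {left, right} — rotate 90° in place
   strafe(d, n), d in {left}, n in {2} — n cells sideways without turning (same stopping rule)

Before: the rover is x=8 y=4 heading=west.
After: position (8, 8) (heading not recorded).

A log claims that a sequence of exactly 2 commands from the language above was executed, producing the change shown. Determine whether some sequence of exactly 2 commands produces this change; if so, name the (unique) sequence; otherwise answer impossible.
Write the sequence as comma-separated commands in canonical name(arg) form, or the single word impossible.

turn(right), move(4)

key: running move(4) before turn(right) would end elsewhere — order is forced
t0: x=8 y=4 heading=west
[1] after turn(right): x=8 y=4 heading=north
[2] after move(4): x=8 y=8 heading=north
no rival 2-sequence matches.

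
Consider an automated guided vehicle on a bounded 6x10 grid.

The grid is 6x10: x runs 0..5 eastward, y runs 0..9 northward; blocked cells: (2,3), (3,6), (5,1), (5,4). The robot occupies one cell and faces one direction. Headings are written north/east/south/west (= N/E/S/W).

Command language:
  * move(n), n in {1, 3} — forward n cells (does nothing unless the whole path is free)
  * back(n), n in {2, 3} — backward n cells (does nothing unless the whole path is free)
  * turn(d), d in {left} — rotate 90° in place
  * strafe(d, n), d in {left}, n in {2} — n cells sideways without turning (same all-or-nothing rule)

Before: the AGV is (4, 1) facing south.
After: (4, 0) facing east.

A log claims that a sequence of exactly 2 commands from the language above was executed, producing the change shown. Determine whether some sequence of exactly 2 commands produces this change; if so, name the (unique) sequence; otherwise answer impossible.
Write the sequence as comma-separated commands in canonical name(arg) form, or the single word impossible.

key: position moved to (4,0) AND the heading swung to E — translation plus rotation needed
t0: (4, 1) facing south
1. move(1) → (4, 0) facing south
2. turn(left) → (4, 0) facing east
no rival 2-sequence matches.

move(1), turn(left)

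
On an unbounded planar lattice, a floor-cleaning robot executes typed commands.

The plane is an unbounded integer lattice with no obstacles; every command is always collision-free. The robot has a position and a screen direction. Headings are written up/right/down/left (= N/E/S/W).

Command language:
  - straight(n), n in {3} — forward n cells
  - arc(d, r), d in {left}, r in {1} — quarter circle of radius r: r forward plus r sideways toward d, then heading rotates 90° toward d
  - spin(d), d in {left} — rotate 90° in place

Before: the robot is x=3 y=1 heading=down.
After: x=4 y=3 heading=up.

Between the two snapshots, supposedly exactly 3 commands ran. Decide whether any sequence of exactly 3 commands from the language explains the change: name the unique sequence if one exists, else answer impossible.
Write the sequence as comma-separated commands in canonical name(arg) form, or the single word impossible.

key: running straight(3) before arc(left, 1) would end elsewhere — order is forced
start: x=3 y=1 heading=down
step 1 (arc(left, 1)): x=4 y=0 heading=right
step 2 (spin(left)): x=4 y=0 heading=up
step 3 (straight(3)): x=4 y=3 heading=up
uniquely the one of 27 3-step routes that fits.

arc(left, 1), spin(left), straight(3)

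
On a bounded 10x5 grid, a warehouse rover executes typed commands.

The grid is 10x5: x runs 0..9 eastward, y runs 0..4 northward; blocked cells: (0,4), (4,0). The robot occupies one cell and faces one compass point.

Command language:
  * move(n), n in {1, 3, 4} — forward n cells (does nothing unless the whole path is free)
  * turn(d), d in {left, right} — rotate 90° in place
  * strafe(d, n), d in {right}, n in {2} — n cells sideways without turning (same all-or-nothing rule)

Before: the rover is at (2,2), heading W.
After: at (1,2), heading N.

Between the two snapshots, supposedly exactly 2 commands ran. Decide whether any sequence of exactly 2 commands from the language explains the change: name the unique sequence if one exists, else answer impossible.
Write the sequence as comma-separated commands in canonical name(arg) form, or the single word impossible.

move(1), turn(right)

key: order matters: swapping move(1) and turn(right) lands elsewhere
begin: at (2,2), heading W
[1] after move(1): at (1,2), heading W
[2] after turn(right): at (1,2), heading N
no rival 2-sequence matches.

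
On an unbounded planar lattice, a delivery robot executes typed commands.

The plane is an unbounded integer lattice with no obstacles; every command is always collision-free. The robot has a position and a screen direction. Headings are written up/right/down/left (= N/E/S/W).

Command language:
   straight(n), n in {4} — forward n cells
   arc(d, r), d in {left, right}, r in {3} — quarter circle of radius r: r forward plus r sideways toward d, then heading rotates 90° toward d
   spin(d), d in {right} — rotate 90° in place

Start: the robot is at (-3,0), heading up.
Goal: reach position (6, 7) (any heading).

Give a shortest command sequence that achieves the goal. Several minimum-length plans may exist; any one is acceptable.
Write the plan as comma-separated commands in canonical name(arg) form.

spin(right), arc(left, 3), straight(4), arc(right, 3), arc(right, 3)

from: at (-3,0), heading up
1. spin(right) → at (-3,0), heading right
2. arc(left, 3) → at (0,3), heading up
3. straight(4) → at (0,7), heading up
4. arc(right, 3) → at (3,10), heading right
5. arc(right, 3) → at (6,7), heading down
no 4-step plan works, so 5 is optimal.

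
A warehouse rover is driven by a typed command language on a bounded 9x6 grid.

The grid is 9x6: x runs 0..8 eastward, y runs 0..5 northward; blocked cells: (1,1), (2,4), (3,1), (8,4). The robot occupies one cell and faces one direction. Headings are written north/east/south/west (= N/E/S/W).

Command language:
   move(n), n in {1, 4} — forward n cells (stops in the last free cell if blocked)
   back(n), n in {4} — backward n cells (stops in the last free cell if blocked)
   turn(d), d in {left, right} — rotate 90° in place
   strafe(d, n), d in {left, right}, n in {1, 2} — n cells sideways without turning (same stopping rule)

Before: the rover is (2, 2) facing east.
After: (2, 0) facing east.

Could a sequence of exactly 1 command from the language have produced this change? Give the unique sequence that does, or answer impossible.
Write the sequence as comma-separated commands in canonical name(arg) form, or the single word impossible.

key: still facing E — the one step turns nothing
begin: (2, 2) facing east
t=1 strafe(right, 2) ⇒ (2, 0) facing east
no rival 1-sequence matches.

strafe(right, 2)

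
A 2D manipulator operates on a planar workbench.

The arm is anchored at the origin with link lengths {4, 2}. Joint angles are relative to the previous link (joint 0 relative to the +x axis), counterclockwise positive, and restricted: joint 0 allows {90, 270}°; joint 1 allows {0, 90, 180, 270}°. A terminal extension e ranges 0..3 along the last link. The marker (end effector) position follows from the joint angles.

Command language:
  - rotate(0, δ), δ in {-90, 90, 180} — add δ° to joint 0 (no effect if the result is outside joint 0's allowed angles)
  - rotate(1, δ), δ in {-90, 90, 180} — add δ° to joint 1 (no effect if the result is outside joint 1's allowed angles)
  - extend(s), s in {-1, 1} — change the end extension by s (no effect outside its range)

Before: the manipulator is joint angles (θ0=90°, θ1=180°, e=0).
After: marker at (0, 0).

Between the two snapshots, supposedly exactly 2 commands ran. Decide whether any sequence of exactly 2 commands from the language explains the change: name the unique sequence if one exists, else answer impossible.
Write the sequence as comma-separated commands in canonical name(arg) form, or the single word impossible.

from: joint angles (θ0=90°, θ1=180°, e=0)
step 1 (extend(1)): joint angles (θ0=90°, θ1=180°, e=1)
step 2 (extend(1)): joint angles (θ0=90°, θ1=180°, e=2)
all 64 alternatives checked — unique.

extend(1), extend(1)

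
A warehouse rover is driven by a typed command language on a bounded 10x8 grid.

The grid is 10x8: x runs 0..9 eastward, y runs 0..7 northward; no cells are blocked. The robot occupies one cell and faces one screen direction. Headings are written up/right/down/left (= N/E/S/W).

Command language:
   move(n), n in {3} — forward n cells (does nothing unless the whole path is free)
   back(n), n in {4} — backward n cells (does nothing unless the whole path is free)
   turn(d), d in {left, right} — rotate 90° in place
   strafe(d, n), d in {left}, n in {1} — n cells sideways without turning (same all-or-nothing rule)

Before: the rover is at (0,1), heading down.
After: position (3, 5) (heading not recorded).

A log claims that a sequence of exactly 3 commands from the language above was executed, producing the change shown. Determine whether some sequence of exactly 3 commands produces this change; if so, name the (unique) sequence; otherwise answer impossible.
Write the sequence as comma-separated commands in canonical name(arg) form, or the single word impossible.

key: order matters: swapping back(4) and move(3) lands elsewhere
from: at (0,1), heading down
1. back(4) → at (0,5), heading down
2. turn(left) → at (0,5), heading right
3. move(3) → at (3,5), heading right
uniquely the one of 125 3-step routes that fits.

back(4), turn(left), move(3)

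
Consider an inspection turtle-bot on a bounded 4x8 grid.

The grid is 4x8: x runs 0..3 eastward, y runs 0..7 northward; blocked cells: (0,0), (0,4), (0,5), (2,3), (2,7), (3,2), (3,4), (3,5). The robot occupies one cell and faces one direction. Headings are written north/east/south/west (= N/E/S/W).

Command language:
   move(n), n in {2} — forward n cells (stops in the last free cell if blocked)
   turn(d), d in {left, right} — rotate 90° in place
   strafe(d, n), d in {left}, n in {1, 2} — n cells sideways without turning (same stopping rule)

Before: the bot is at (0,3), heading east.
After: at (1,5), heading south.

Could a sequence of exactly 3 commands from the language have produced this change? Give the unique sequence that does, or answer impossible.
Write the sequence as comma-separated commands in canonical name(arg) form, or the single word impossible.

key: cell and facing (now S) both changed — the 3 commands mix motion and turning
from: at (0,3), heading east
step 1 (move(2)): at (1,3), heading east
step 2 (strafe(left, 2)): at (1,5), heading east
step 3 (turn(right)): at (1,5), heading south
no other 3-command option fits: unique.

move(2), strafe(left, 2), turn(right)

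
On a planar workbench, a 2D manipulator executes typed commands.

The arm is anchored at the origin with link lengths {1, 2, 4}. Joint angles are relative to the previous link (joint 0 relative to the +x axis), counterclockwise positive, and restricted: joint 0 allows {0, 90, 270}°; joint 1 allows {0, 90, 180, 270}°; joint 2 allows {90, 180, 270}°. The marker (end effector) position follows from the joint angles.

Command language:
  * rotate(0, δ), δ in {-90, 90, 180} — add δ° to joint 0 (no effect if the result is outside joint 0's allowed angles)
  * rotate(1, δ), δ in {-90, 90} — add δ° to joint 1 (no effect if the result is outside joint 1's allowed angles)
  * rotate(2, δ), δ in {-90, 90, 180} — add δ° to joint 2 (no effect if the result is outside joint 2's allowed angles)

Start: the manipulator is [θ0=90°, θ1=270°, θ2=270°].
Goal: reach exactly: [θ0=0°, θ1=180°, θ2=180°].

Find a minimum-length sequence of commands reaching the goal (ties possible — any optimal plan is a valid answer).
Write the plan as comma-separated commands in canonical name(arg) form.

rotate(0, -90), rotate(1, -90), rotate(2, -90)

start: [θ0=90°, θ1=270°, θ2=270°]
1. rotate(0, -90) → [θ0=0°, θ1=270°, θ2=270°]
2. rotate(1, -90) → [θ0=0°, θ1=180°, θ2=270°]
3. rotate(2, -90) → [θ0=0°, θ1=180°, θ2=180°]
minimal: 3 command(s), checked below 3.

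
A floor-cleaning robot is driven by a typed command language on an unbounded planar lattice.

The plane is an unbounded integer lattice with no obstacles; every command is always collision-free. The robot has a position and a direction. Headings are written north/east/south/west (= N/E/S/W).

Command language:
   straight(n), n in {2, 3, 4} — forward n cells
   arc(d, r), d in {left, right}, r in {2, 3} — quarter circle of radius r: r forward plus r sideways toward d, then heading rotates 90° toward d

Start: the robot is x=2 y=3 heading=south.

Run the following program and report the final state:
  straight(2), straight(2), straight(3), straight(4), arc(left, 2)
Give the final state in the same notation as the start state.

x=4 y=-10 heading=east

from: x=2 y=3 heading=south
step 1 (straight(2)): x=2 y=1 heading=south
step 2 (straight(2)): x=2 y=-1 heading=south
step 3 (straight(3)): x=2 y=-4 heading=south
step 4 (straight(4)): x=2 y=-8 heading=south
step 5 (arc(left, 2)): x=4 y=-10 heading=east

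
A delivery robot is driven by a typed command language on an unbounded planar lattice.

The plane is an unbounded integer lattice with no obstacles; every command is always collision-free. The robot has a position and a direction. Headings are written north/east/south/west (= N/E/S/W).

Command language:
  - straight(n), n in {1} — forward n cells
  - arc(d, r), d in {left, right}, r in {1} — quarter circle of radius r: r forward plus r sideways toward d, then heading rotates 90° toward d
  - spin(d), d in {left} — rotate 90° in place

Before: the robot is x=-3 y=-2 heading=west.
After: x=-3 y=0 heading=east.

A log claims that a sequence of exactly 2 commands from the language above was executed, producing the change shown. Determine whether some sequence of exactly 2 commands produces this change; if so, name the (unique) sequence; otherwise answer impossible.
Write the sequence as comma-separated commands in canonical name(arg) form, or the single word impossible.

arc(right, 1), arc(right, 1)

key: cell and facing (now E) both changed — the 2 commands mix motion and turning
begin: x=-3 y=-2 heading=west
1. arc(right, 1) → x=-4 y=-1 heading=north
2. arc(right, 1) → x=-3 y=0 heading=east
no rival 2-sequence matches.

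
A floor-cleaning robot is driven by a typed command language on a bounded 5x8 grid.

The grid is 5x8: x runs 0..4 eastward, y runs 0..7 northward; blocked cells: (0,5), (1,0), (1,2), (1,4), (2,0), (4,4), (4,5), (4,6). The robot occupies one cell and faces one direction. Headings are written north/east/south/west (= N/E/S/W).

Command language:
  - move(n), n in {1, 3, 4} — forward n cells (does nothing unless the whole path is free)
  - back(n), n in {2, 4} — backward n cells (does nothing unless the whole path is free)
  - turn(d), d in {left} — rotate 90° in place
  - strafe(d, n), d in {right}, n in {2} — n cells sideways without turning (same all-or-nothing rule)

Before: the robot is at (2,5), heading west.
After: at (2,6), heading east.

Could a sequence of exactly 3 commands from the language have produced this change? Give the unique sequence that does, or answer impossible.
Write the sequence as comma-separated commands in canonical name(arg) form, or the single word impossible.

impossible

checked all 3-command options: none fits.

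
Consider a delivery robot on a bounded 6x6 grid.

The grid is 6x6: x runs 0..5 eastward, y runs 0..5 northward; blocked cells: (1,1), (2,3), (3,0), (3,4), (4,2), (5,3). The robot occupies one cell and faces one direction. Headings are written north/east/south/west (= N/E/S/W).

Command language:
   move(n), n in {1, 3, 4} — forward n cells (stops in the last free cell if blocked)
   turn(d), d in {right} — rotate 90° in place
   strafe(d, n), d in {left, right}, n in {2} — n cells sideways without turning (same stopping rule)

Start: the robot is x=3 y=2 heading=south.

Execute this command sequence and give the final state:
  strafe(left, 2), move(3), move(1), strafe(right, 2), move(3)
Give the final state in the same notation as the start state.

x=2 y=0 heading=south

start: x=3 y=2 heading=south
[1] after strafe(left, 2): x=3 y=2 heading=south
[2] after move(3): x=3 y=1 heading=south
[3] after move(1): x=3 y=1 heading=south
[4] after strafe(right, 2): x=2 y=1 heading=south
[5] after move(3): x=2 y=0 heading=south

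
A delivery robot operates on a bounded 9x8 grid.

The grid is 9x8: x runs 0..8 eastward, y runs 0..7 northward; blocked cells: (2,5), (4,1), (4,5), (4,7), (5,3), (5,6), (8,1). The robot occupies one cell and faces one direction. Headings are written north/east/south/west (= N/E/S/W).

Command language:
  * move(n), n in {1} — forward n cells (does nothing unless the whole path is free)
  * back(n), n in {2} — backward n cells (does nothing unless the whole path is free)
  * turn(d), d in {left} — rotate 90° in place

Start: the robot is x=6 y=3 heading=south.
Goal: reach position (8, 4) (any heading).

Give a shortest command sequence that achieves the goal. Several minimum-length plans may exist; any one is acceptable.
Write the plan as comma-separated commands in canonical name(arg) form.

move(1), back(2), turn(left), move(1), move(1)

begin: x=6 y=3 heading=south
[1] after move(1): x=6 y=2 heading=south
[2] after back(2): x=6 y=4 heading=south
[3] after turn(left): x=6 y=4 heading=east
[4] after move(1): x=7 y=4 heading=east
[5] after move(1): x=8 y=4 heading=east
nothing shorter than 5 reaches the goal.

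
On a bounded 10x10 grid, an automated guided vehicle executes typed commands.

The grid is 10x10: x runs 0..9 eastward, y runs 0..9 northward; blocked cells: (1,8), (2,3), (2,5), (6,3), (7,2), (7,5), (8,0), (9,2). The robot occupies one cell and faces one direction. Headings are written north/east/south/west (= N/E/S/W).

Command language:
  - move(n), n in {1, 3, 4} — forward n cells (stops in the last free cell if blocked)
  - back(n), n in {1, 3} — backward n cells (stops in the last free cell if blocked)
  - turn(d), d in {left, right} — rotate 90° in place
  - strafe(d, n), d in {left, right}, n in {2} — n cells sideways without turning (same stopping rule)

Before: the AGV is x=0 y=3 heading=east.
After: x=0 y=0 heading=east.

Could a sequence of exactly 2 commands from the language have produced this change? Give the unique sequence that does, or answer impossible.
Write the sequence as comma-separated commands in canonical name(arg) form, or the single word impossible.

key: still facing E at the end — nothing in the sequence rotates
t0: x=0 y=3 heading=east
step 1 (strafe(right, 2)): x=0 y=1 heading=east
step 2 (strafe(right, 2)): x=0 y=0 heading=east
uniquely the one of 81 2-step routes that fits.

strafe(right, 2), strafe(right, 2)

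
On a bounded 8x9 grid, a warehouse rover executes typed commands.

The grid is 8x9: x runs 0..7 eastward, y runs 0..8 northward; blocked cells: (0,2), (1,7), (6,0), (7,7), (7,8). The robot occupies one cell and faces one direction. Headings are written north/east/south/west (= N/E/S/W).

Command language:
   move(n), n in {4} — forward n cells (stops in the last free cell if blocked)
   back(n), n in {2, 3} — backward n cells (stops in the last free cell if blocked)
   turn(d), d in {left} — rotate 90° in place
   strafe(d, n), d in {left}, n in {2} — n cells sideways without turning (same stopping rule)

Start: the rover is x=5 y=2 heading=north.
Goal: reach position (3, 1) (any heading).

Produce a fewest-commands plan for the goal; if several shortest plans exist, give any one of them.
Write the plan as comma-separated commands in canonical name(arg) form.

back(2), strafe(left, 2), move(4), back(3)

start: x=5 y=2 heading=north
t=1 back(2) ⇒ x=5 y=0 heading=north
t=2 strafe(left, 2) ⇒ x=3 y=0 heading=north
t=3 move(4) ⇒ x=3 y=4 heading=north
t=4 back(3) ⇒ x=3 y=1 heading=north
no 3-step plan works, so 4 is optimal.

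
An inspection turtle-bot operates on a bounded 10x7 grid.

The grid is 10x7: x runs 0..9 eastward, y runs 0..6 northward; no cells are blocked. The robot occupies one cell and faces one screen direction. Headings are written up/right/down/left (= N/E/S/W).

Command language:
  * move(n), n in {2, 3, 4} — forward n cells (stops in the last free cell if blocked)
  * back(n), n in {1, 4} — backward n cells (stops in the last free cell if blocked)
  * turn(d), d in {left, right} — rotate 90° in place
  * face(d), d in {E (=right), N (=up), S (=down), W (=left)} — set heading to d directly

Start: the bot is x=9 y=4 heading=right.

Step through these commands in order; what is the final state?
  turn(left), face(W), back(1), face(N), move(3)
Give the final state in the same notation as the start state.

x=9 y=6 heading=up

initial: x=9 y=4 heading=right
1. turn(left) → x=9 y=4 heading=up
2. face(W) → x=9 y=4 heading=left
3. back(1) → x=9 y=4 heading=left
4. face(N) → x=9 y=4 heading=up
5. move(3) → x=9 y=6 heading=up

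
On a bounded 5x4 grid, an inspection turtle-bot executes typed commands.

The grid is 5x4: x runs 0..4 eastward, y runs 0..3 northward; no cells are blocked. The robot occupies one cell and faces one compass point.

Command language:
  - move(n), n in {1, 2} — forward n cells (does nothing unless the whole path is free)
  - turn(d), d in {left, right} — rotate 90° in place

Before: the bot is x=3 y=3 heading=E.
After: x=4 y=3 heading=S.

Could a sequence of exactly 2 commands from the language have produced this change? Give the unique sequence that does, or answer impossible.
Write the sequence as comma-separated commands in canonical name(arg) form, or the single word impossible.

move(1), turn(right)

key: position moved to (4,3) AND the heading swung to S — translation plus rotation needed
t0: x=3 y=3 heading=E
step 1 (move(1)): x=4 y=3 heading=E
step 2 (turn(right)): x=4 y=3 heading=S
no rival 2-sequence matches.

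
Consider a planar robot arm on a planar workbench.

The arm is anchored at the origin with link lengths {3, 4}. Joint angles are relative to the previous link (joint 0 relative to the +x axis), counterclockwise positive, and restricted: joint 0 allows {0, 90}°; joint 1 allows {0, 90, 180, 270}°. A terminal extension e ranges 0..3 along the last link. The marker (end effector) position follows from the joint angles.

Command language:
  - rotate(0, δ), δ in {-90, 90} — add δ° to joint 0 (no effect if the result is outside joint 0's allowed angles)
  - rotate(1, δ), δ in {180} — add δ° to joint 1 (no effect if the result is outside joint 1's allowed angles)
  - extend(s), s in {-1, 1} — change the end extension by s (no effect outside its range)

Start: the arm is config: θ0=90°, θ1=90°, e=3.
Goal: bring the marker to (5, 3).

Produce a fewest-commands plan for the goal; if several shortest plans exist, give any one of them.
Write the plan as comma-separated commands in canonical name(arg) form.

extend(-1), extend(-1), rotate(1, 180)

start: config: θ0=90°, θ1=90°, e=3
1. extend(-1) → config: θ0=90°, θ1=90°, e=2
2. extend(-1) → config: θ0=90°, θ1=90°, e=1
3. rotate(1, 180) → config: θ0=90°, θ1=270°, e=1
minimal: 3 command(s), checked below 3.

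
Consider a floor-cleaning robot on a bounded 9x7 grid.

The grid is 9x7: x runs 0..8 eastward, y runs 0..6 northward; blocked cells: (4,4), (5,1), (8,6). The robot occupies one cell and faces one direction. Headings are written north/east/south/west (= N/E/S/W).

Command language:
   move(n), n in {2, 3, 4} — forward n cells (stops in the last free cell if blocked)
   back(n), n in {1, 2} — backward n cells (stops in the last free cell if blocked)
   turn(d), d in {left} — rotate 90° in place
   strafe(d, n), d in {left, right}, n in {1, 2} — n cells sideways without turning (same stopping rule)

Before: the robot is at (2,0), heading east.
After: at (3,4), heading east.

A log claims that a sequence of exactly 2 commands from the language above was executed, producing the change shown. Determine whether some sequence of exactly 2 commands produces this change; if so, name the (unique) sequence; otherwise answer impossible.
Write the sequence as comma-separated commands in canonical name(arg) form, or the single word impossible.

every 2-command combo misses the target.

impossible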